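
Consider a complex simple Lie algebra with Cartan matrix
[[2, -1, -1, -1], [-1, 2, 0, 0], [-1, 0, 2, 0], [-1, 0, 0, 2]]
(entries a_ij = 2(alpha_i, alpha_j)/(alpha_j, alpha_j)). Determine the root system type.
The matrix has rank 4 with 2's on the diagonal. Reading the off-diagonal entries as Dynkin edges (a single edge where a_ij = a_ji = -1; a double or triple edge where a_ij * a_ji = 2 or 3), the diagram is a chain of 2 nodes with a fork of two nodes at one end (D_4). One simple-root ordering that puts it in standard form is (alpha_3, alpha_1, alpha_4, alpha_2). So the algebra is type D_4, i.e. so(8).

D_4 (so(8))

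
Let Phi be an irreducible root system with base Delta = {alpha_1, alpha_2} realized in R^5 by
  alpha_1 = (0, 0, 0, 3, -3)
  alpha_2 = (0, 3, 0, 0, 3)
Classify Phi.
Compute the Cartan integers a_ij = 2(alpha_i, alpha_j)/(alpha_j, alpha_j); the resulting 2x2 Cartan matrix is
[[2, -1], [-1, 2]].
All simple roots have the same length, so the diagram is simply laced. The associated Dynkin diagram is a chain of 2 nodes with single edges (A_2), so the type is A_2 (the algebra sl(3)).

A2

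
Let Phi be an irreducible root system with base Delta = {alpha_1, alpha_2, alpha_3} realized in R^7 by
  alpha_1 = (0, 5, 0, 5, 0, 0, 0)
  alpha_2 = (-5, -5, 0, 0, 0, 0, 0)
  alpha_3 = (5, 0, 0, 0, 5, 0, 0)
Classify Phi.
type A_3

Compute the Cartan integers a_ij = 2(alpha_i, alpha_j)/(alpha_j, alpha_j); the resulting 3x3 Cartan matrix is
[[2, -1, 0], [-1, 2, -1], [0, -1, 2]].
All simple roots have the same length, so the diagram is simply laced. The associated Dynkin diagram is a chain of 3 nodes with single edges (A_3), so the type is A_3 (the algebra sl(4)).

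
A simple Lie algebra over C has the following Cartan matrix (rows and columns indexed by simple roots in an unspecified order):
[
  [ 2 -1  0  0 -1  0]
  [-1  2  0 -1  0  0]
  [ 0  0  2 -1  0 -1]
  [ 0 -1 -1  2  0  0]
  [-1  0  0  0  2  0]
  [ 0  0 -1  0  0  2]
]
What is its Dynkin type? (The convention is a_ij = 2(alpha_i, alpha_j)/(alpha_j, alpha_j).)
The matrix has rank 6 with 2's on the diagonal. Reading the off-diagonal entries as Dynkin edges (a single edge where a_ij = a_ji = -1; a double or triple edge where a_ij * a_ji = 2 or 3), the diagram is a chain of 6 nodes with single edges (A_6). One simple-root ordering that puts it in standard form is (alpha_6, alpha_3, alpha_4, alpha_2, alpha_1, alpha_5). So the algebra is type A_6, i.e. sl(7).

A_6 (sl(7))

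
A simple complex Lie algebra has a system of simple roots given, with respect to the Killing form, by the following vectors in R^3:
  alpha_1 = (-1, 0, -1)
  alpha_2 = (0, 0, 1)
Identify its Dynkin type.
Compute the Cartan integers a_ij = 2(alpha_i, alpha_j)/(alpha_j, alpha_j); the resulting 2x2 Cartan matrix is
[[2, -2], [-1, 2]].
The roots have two lengths (squared-length ratio 2:1); the short ones are alpha_{2}. The associated Dynkin diagram is a chain of 2 nodes with a double edge at one end; the terminal node there is the unique short simple root (B_2), so the type is B_2 (the algebra so(5)).

B_2 (so(5))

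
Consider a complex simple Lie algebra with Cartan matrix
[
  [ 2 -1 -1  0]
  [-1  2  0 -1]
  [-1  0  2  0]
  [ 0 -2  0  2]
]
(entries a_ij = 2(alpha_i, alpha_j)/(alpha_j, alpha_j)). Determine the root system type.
The matrix has rank 4 with 2's on the diagonal. Reading the off-diagonal entries as Dynkin edges (a single edge where a_ij = a_ji = -1; a double or triple edge where a_ij * a_ji = 2 or 3), the diagram is a chain of 4 nodes with a double edge at one end; the terminal node there is the unique long simple root (C_4). One simple-root ordering that puts it in standard form is (alpha_3, alpha_1, alpha_2, alpha_4). So the algebra is type C_4, i.e. sp(8).

type C_4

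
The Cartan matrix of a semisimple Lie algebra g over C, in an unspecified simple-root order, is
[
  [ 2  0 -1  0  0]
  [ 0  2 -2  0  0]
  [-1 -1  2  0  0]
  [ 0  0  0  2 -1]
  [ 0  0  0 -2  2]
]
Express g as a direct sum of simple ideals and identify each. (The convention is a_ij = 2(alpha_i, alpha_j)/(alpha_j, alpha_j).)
The diagram associated to this matrix has two connected components: the simple roots {alpha_4, alpha_5} form a chain of 2 nodes with a double edge at one end; the terminal node there is the unique short simple root (B_2), and {alpha_1, alpha_2, alpha_3} form a chain of 3 nodes with a double edge at one end; the terminal node there is the unique long simple root (C_3). A semisimple Lie algebra decomposes uniquely as the direct sum of simple ideals, one per connected component of its Dynkin diagram, so g ≅ B_2 ⊕ C_3 (dimension 10 + 21 = 31).

B_2 (so(5)) + C_3 (sp(6))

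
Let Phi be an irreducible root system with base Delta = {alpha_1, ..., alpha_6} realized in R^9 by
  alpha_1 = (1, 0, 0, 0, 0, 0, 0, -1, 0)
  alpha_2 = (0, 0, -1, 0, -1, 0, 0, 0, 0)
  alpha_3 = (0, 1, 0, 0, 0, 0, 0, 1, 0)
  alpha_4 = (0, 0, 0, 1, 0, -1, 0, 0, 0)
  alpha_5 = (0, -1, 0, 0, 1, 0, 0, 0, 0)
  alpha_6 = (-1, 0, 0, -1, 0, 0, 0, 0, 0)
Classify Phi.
A_6

Compute the Cartan integers a_ij = 2(alpha_i, alpha_j)/(alpha_j, alpha_j); the resulting 6x6 Cartan matrix is
[[2, 0, -1, 0, 0, -1], [0, 2, 0, 0, -1, 0], [-1, 0, 2, 0, -1, 0], [0, 0, 0, 2, 0, -1], [0, -1, -1, 0, 2, 0], [-1, 0, 0, -1, 0, 2]].
All simple roots have the same length, so the diagram is simply laced. The associated Dynkin diagram is a chain of 6 nodes with single edges (A_6), so the type is A_6 (the algebra sl(7)).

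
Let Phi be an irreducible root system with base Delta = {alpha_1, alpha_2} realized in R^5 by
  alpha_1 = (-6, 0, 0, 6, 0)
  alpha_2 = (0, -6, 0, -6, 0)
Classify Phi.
A_2 (sl(3))

Compute the Cartan integers a_ij = 2(alpha_i, alpha_j)/(alpha_j, alpha_j); the resulting 2x2 Cartan matrix is
[[2, -1], [-1, 2]].
All simple roots have the same length, so the diagram is simply laced. The associated Dynkin diagram is a chain of 2 nodes with single edges (A_2), so the type is A_2 (the algebra sl(3)).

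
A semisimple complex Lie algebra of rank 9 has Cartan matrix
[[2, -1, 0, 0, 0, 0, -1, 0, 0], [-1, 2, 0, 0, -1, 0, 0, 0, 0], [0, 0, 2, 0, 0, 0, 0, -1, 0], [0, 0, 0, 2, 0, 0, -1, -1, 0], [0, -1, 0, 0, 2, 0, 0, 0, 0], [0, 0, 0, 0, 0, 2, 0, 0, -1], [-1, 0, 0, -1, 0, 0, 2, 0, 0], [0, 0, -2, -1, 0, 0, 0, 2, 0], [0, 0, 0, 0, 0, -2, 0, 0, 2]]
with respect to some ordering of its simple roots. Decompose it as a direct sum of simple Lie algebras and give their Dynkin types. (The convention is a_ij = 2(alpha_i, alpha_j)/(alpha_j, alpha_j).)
type B_2 + type B_7

The diagram associated to this matrix has two connected components: the simple roots {alpha_6, alpha_9} form a chain of 2 nodes with a double edge at one end; the terminal node there is the unique short simple root (B_2), and {alpha_1, alpha_2, alpha_3, alpha_4, alpha_5, alpha_7, alpha_8} form a chain of 7 nodes with a double edge at one end; the terminal node there is the unique short simple root (B_7). A semisimple Lie algebra decomposes uniquely as the direct sum of simple ideals, one per connected component of its Dynkin diagram, so g ≅ B_2 ⊕ B_7 (dimension 10 + 105 = 115).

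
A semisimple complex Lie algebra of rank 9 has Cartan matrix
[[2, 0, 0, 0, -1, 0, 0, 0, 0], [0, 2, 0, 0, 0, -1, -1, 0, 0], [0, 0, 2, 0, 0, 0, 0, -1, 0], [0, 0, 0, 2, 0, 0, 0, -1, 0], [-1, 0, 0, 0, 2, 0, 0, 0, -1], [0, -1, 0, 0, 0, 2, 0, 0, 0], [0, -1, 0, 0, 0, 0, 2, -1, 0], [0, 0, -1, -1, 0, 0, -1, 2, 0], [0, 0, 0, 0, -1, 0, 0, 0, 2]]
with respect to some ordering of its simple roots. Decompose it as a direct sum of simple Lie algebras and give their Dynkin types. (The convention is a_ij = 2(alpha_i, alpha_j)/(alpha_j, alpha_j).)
A3 ⊕ D6

The diagram associated to this matrix has two connected components: the simple roots {alpha_1, alpha_5, alpha_9} form a chain of 3 nodes with single edges (A_3), and {alpha_2, alpha_3, alpha_4, alpha_6, alpha_7, alpha_8} form a chain of 4 nodes with a fork of two nodes at one end (D_6). A semisimple Lie algebra decomposes uniquely as the direct sum of simple ideals, one per connected component of its Dynkin diagram, so g ≅ A_3 ⊕ D_6 (dimension 15 + 66 = 81).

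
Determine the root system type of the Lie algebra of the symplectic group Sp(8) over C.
This is sp(8), which has dimension 8(8+1)/2 = 36 and rank 8/2 = 4. In the classification of classical Lie algebras, the symplectic algebra sp(2n) has type C_n; here n = 4, so the Dynkin diagram is a chain of 4 nodes with a double edge at one end; the terminal node there is the unique long simple root (C_4). Hence the type is C_4.

C_4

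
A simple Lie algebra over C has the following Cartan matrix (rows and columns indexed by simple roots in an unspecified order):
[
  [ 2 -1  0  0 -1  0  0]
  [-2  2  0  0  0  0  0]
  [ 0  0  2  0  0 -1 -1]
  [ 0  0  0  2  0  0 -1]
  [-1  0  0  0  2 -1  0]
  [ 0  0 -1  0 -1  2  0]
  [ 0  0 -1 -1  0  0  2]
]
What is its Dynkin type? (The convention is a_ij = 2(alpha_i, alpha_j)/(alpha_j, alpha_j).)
C_7 (sp(14))

The matrix has rank 7 with 2's on the diagonal. Reading the off-diagonal entries as Dynkin edges (a single edge where a_ij = a_ji = -1; a double or triple edge where a_ij * a_ji = 2 or 3), the diagram is a chain of 7 nodes with a double edge at one end; the terminal node there is the unique long simple root (C_7). One simple-root ordering that puts it in standard form is (alpha_4, alpha_7, alpha_3, alpha_6, alpha_5, alpha_1, alpha_2). So the algebra is type C_7, i.e. sp(14).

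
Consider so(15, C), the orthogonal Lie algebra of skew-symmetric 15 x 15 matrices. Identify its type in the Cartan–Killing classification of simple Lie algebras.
type B_7

This is so(15) with 15 odd, which has dimension 15(15-1)/2 = 105 and rank (15-1)/2 = 7. In the classification of classical Lie algebras, the orthogonal algebra so(2n+1) in an odd number of variables has type B_n; here n = 7, so the Dynkin diagram is a chain of 7 nodes with a double edge at one end; the terminal node there is the unique short simple root (B_7). Hence the type is B_7.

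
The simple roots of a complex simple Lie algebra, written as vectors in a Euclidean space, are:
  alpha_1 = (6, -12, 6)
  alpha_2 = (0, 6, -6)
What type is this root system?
Compute the Cartan integers a_ij = 2(alpha_i, alpha_j)/(alpha_j, alpha_j); the resulting 2x2 Cartan matrix is
[[2, -3], [-1, 2]].
The roots have two lengths (squared-length ratio 3:1); the short ones are alpha_{2}. The associated Dynkin diagram is two nodes joined by a triple edge (G_2), so the type is G_2.

G2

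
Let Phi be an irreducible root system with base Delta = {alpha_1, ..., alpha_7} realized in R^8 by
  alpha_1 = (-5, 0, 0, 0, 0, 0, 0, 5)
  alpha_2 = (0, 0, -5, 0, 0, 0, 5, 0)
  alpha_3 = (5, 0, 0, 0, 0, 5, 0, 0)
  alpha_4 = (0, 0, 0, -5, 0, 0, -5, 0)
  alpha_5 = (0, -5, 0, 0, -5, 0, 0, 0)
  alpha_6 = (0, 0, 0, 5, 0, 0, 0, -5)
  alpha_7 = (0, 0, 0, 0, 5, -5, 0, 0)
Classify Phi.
Compute the Cartan integers a_ij = 2(alpha_i, alpha_j)/(alpha_j, alpha_j); the resulting 7x7 Cartan matrix is
[[2, 0, -1, 0, 0, -1, 0], [0, 2, 0, -1, 0, 0, 0], [-1, 0, 2, 0, 0, 0, -1], [0, -1, 0, 2, 0, -1, 0], [0, 0, 0, 0, 2, 0, -1], [-1, 0, 0, -1, 0, 2, 0], [0, 0, -1, 0, -1, 0, 2]].
All simple roots have the same length, so the diagram is simply laced. The associated Dynkin diagram is a chain of 7 nodes with single edges (A_7), so the type is A_7 (the algebra sl(8)).

type A_7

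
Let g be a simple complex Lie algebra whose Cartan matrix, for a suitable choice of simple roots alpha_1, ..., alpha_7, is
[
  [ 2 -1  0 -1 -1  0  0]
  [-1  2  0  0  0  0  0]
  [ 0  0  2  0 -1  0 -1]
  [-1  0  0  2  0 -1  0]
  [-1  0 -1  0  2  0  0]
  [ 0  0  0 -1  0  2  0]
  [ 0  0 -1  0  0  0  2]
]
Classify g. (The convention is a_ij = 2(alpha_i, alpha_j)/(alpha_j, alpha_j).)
The matrix has rank 7 with 2's on the diagonal. Reading the off-diagonal entries as Dynkin edges (a single edge where a_ij = a_ji = -1; a double or triple edge where a_ij * a_ji = 2 or 3), the diagram is a chain of 6 nodes with one extra node attached to the third node from one end (E_7). One simple-root ordering that puts it in standard form is (alpha_6, alpha_2, alpha_4, alpha_1, alpha_5, alpha_3, alpha_7). So the algebra is type E_7.

type E_7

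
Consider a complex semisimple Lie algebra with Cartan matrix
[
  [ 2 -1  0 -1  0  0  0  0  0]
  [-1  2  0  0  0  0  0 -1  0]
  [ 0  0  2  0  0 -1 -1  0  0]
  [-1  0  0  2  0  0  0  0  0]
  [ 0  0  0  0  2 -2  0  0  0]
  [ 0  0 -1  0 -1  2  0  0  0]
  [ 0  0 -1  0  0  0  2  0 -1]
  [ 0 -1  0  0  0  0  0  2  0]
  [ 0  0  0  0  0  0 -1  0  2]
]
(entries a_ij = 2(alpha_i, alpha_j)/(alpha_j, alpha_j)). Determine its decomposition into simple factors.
A_4 (sl(5)) ⊕ C_5 (sp(10))

The diagram associated to this matrix has two connected components: the simple roots {alpha_1, alpha_2, alpha_4, alpha_8} form a chain of 4 nodes with single edges (A_4), and {alpha_3, alpha_5, alpha_6, alpha_7, alpha_9} form a chain of 5 nodes with a double edge at one end; the terminal node there is the unique long simple root (C_5). A semisimple Lie algebra decomposes uniquely as the direct sum of simple ideals, one per connected component of its Dynkin diagram, so g ≅ A_4 ⊕ C_5 (dimension 24 + 55 = 79).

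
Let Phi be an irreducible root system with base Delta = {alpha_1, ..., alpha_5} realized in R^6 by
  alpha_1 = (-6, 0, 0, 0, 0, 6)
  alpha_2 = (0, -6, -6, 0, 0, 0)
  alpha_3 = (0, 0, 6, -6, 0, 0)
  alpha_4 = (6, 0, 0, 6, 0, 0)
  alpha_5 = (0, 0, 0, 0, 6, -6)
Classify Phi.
type A_5

Compute the Cartan integers a_ij = 2(alpha_i, alpha_j)/(alpha_j, alpha_j); the resulting 5x5 Cartan matrix is
[[2, 0, 0, -1, -1], [0, 2, -1, 0, 0], [0, -1, 2, -1, 0], [-1, 0, -1, 2, 0], [-1, 0, 0, 0, 2]].
All simple roots have the same length, so the diagram is simply laced. The associated Dynkin diagram is a chain of 5 nodes with single edges (A_5), so the type is A_5 (the algebra sl(6)).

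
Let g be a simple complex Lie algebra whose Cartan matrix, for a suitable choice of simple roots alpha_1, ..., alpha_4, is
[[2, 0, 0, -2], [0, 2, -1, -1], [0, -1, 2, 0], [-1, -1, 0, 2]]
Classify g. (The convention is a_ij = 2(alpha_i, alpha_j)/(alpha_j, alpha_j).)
The matrix has rank 4 with 2's on the diagonal. Reading the off-diagonal entries as Dynkin edges (a single edge where a_ij = a_ji = -1; a double or triple edge where a_ij * a_ji = 2 or 3), the diagram is a chain of 4 nodes with a double edge at one end; the terminal node there is the unique long simple root (C_4). One simple-root ordering that puts it in standard form is (alpha_3, alpha_2, alpha_4, alpha_1). So the algebra is type C_4, i.e. sp(8).

C4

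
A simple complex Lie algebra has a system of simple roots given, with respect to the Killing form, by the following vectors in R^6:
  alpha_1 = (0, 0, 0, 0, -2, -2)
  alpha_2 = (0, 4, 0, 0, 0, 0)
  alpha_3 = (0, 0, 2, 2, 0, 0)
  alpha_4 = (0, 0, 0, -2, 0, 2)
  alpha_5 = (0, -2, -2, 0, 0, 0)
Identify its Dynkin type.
C_5

Compute the Cartan integers a_ij = 2(alpha_i, alpha_j)/(alpha_j, alpha_j); the resulting 5x5 Cartan matrix is
[[2, 0, 0, -1, 0], [0, 2, 0, 0, -2], [0, 0, 2, -1, -1], [-1, 0, -1, 2, 0], [0, -1, -1, 0, 2]].
The roots have two lengths (squared-length ratio 2:1); the short ones are alpha_{1,3,4,5}. The associated Dynkin diagram is a chain of 5 nodes with a double edge at one end; the terminal node there is the unique long simple root (C_5), so the type is C_5 (the algebra sp(10)).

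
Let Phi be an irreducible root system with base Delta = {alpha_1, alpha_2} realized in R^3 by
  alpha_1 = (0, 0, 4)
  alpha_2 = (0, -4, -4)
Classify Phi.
B2

Compute the Cartan integers a_ij = 2(alpha_i, alpha_j)/(alpha_j, alpha_j); the resulting 2x2 Cartan matrix is
[[2, -1], [-2, 2]].
The roots have two lengths (squared-length ratio 2:1); the short ones are alpha_{1}. The associated Dynkin diagram is a chain of 2 nodes with a double edge at one end; the terminal node there is the unique short simple root (B_2), so the type is B_2 (the algebra so(5)).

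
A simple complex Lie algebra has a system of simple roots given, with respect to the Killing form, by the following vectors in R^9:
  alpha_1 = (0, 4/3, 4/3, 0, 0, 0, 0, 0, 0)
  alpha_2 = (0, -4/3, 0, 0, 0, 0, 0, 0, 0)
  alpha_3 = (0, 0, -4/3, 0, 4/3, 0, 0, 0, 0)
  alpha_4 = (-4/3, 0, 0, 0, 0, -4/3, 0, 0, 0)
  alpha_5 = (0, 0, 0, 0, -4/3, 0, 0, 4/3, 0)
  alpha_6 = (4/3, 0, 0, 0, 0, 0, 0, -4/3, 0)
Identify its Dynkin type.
Compute the Cartan integers a_ij = 2(alpha_i, alpha_j)/(alpha_j, alpha_j); the resulting 6x6 Cartan matrix is
[[2, -2, -1, 0, 0, 0], [-1, 2, 0, 0, 0, 0], [-1, 0, 2, 0, -1, 0], [0, 0, 0, 2, 0, -1], [0, 0, -1, 0, 2, -1], [0, 0, 0, -1, -1, 2]].
The roots have two lengths (squared-length ratio 2:1); the short ones are alpha_{2}. The associated Dynkin diagram is a chain of 6 nodes with a double edge at one end; the terminal node there is the unique short simple root (B_6), so the type is B_6 (the algebra so(13)).

B_6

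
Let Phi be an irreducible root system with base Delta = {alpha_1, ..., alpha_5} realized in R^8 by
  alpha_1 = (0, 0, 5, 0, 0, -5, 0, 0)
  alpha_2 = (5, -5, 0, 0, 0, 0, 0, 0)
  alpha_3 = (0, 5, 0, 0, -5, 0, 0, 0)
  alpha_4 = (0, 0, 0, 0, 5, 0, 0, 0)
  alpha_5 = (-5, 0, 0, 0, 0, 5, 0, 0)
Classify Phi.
Compute the Cartan integers a_ij = 2(alpha_i, alpha_j)/(alpha_j, alpha_j); the resulting 5x5 Cartan matrix is
[[2, 0, 0, 0, -1], [0, 2, -1, 0, -1], [0, -1, 2, -2, 0], [0, 0, -1, 2, 0], [-1, -1, 0, 0, 2]].
The roots have two lengths (squared-length ratio 2:1); the short ones are alpha_{4}. The associated Dynkin diagram is a chain of 5 nodes with a double edge at one end; the terminal node there is the unique short simple root (B_5), so the type is B_5 (the algebra so(11)).

type B_5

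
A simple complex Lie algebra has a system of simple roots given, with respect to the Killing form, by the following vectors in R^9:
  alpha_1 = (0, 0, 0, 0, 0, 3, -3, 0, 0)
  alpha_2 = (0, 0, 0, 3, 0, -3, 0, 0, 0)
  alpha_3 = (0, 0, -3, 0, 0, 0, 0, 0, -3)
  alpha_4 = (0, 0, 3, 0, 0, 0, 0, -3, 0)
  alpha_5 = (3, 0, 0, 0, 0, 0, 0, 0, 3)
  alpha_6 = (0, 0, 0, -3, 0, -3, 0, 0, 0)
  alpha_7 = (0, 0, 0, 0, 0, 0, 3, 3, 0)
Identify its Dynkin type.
Compute the Cartan integers a_ij = 2(alpha_i, alpha_j)/(alpha_j, alpha_j); the resulting 7x7 Cartan matrix is
[[2, -1, 0, 0, 0, -1, -1], [-1, 2, 0, 0, 0, 0, 0], [0, 0, 2, -1, -1, 0, 0], [0, 0, -1, 2, 0, 0, -1], [0, 0, -1, 0, 2, 0, 0], [-1, 0, 0, 0, 0, 2, 0], [-1, 0, 0, -1, 0, 0, 2]].
All simple roots have the same length, so the diagram is simply laced. The associated Dynkin diagram is a chain of 5 nodes with a fork of two nodes at one end (D_7), so the type is D_7 (the algebra so(14)).

D7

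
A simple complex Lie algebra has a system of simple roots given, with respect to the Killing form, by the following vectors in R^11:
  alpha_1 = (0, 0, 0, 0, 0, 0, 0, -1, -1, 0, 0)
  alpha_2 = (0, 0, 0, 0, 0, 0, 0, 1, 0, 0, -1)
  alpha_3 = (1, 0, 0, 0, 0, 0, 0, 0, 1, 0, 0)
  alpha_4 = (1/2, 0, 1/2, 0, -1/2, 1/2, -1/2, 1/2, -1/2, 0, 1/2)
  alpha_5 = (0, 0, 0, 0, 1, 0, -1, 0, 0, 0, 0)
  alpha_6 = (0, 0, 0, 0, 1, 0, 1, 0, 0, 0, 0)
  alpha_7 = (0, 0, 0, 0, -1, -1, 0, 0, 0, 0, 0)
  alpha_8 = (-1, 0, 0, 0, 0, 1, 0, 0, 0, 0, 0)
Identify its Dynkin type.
Compute the Cartan integers a_ij = 2(alpha_i, alpha_j)/(alpha_j, alpha_j); the resulting 8x8 Cartan matrix is
[[2, -1, -1, 0, 0, 0, 0, 0], [-1, 2, 0, 0, 0, 0, 0, 0], [-1, 0, 2, 0, 0, 0, 0, -1], [0, 0, 0, 2, 0, -1, 0, 0], [0, 0, 0, 0, 2, 0, -1, 0], [0, 0, 0, -1, 0, 2, -1, 0], [0, 0, 0, 0, -1, -1, 2, -1], [0, 0, -1, 0, 0, 0, -1, 2]].
All simple roots have the same length, so the diagram is simply laced. The associated Dynkin diagram is a chain of 7 nodes with one extra node attached to the third node from one end (E_8), so the type is E_8.

E_8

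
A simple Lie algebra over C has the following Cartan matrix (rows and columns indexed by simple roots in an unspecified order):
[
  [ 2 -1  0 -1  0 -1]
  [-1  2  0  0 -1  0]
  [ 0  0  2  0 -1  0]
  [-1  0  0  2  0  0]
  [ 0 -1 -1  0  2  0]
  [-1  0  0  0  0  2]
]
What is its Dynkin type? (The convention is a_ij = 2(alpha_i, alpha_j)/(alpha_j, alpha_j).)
The matrix has rank 6 with 2's on the diagonal. Reading the off-diagonal entries as Dynkin edges (a single edge where a_ij = a_ji = -1; a double or triple edge where a_ij * a_ji = 2 or 3), the diagram is a chain of 4 nodes with a fork of two nodes at one end (D_6). One simple-root ordering that puts it in standard form is (alpha_3, alpha_5, alpha_2, alpha_1, alpha_6, alpha_4). So the algebra is type D_6, i.e. so(12).

D6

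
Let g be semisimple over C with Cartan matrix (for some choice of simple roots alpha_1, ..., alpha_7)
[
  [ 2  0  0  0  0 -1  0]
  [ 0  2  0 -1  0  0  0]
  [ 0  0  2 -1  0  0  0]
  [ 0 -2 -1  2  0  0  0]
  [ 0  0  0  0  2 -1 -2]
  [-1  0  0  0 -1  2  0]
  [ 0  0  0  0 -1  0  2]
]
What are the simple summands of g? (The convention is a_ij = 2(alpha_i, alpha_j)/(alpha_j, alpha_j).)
The diagram associated to this matrix has two connected components: the simple roots {alpha_2, alpha_3, alpha_4} form a chain of 3 nodes with a double edge at one end; the terminal node there is the unique short simple root (B_3), and {alpha_1, alpha_5, alpha_6, alpha_7} form a chain of 4 nodes with a double edge at one end; the terminal node there is the unique short simple root (B_4). A semisimple Lie algebra decomposes uniquely as the direct sum of simple ideals, one per connected component of its Dynkin diagram, so g ≅ B_3 ⊕ B_4 (dimension 21 + 36 = 57).

B3 + B4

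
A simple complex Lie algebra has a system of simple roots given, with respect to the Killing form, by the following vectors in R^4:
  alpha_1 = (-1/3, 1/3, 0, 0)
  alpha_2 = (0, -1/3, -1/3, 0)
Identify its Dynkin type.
A_2

Compute the Cartan integers a_ij = 2(alpha_i, alpha_j)/(alpha_j, alpha_j); the resulting 2x2 Cartan matrix is
[[2, -1], [-1, 2]].
All simple roots have the same length, so the diagram is simply laced. The associated Dynkin diagram is a chain of 2 nodes with single edges (A_2), so the type is A_2 (the algebra sl(3)).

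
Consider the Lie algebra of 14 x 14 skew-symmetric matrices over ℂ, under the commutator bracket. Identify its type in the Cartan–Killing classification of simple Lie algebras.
D_7 (so(14))

This is so(14) with 14 even, which has dimension 14(14-1)/2 = 91 and rank 14/2 = 7. In the classification of classical Lie algebras, the orthogonal algebra so(2n) in an even number of variables has type D_n; here n = 7, so the Dynkin diagram is a chain of 5 nodes with a fork of two nodes at one end (D_7). Hence the type is D_7.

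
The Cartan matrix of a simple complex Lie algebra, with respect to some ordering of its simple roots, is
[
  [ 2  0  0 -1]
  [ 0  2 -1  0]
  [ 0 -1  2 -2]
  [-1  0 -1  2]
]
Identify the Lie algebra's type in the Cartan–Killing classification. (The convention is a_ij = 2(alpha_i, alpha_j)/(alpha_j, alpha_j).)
F_4

The matrix has rank 4 with 2's on the diagonal. Reading the off-diagonal entries as Dynkin edges (a single edge where a_ij = a_ji = -1; a double or triple edge where a_ij * a_ji = 2 or 3), the diagram is a chain of 4 nodes with a double edge between the middle two (F_4). One simple-root ordering that puts it in standard form is (alpha_2, alpha_3, alpha_4, alpha_1). So the algebra is type F_4.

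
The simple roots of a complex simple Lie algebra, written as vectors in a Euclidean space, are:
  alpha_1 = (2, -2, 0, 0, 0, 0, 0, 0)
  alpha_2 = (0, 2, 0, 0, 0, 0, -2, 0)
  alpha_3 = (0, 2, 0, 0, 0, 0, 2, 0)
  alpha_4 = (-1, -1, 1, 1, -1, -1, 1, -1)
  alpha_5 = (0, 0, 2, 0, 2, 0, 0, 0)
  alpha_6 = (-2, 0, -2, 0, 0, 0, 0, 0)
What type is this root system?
Compute the Cartan integers a_ij = 2(alpha_i, alpha_j)/(alpha_j, alpha_j); the resulting 6x6 Cartan matrix is
[[2, -1, -1, 0, 0, -1], [-1, 2, 0, -1, 0, 0], [-1, 0, 2, 0, 0, 0], [0, -1, 0, 2, 0, 0], [0, 0, 0, 0, 2, -1], [-1, 0, 0, 0, -1, 2]].
All simple roots have the same length, so the diagram is simply laced. The associated Dynkin diagram is a chain of 5 nodes with one extra node attached to the third node from one end (E_6), so the type is E_6.

E_6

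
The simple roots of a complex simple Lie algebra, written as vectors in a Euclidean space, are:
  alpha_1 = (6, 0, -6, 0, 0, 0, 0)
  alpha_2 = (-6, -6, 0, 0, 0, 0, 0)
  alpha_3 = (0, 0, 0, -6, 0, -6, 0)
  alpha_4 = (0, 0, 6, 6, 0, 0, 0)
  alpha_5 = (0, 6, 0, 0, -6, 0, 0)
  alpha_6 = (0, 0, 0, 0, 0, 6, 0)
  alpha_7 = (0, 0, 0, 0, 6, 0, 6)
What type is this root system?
type B_7

Compute the Cartan integers a_ij = 2(alpha_i, alpha_j)/(alpha_j, alpha_j); the resulting 7x7 Cartan matrix is
[[2, -1, 0, -1, 0, 0, 0], [-1, 2, 0, 0, -1, 0, 0], [0, 0, 2, -1, 0, -2, 0], [-1, 0, -1, 2, 0, 0, 0], [0, -1, 0, 0, 2, 0, -1], [0, 0, -1, 0, 0, 2, 0], [0, 0, 0, 0, -1, 0, 2]].
The roots have two lengths (squared-length ratio 2:1); the short ones are alpha_{6}. The associated Dynkin diagram is a chain of 7 nodes with a double edge at one end; the terminal node there is the unique short simple root (B_7), so the type is B_7 (the algebra so(15)).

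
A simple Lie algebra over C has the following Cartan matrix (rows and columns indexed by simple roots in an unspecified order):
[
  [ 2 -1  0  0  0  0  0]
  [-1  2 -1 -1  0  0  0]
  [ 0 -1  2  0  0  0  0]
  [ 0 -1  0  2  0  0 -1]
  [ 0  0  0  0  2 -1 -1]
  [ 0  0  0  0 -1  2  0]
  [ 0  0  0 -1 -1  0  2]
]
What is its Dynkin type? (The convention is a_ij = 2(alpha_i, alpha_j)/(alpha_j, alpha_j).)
type D_7

The matrix has rank 7 with 2's on the diagonal. Reading the off-diagonal entries as Dynkin edges (a single edge where a_ij = a_ji = -1; a double or triple edge where a_ij * a_ji = 2 or 3), the diagram is a chain of 5 nodes with a fork of two nodes at one end (D_7). One simple-root ordering that puts it in standard form is (alpha_6, alpha_5, alpha_7, alpha_4, alpha_2, alpha_1, alpha_3). So the algebra is type D_7, i.e. so(14).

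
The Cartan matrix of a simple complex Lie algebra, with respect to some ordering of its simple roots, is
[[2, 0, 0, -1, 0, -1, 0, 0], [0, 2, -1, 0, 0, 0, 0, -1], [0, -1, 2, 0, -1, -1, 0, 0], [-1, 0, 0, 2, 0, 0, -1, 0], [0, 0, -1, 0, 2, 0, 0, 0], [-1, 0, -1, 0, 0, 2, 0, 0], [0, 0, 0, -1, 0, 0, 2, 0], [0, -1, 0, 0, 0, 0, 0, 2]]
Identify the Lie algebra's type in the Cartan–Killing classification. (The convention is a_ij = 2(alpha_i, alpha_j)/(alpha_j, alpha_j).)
type E_8

The matrix has rank 8 with 2's on the diagonal. Reading the off-diagonal entries as Dynkin edges (a single edge where a_ij = a_ji = -1; a double or triple edge where a_ij * a_ji = 2 or 3), the diagram is a chain of 7 nodes with one extra node attached to the third node from one end (E_8). One simple-root ordering that puts it in standard form is (alpha_8, alpha_5, alpha_2, alpha_3, alpha_6, alpha_1, alpha_4, alpha_7). So the algebra is type E_8.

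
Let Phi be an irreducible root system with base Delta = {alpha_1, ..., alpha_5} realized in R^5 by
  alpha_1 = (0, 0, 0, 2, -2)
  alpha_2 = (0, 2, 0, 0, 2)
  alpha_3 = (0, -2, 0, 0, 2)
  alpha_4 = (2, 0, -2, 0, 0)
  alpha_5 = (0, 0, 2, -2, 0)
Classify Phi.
Compute the Cartan integers a_ij = 2(alpha_i, alpha_j)/(alpha_j, alpha_j); the resulting 5x5 Cartan matrix is
[[2, -1, -1, 0, -1], [-1, 2, 0, 0, 0], [-1, 0, 2, 0, 0], [0, 0, 0, 2, -1], [-1, 0, 0, -1, 2]].
All simple roots have the same length, so the diagram is simply laced. The associated Dynkin diagram is a chain of 3 nodes with a fork of two nodes at one end (D_5), so the type is D_5 (the algebra so(10)).

D_5 (so(10))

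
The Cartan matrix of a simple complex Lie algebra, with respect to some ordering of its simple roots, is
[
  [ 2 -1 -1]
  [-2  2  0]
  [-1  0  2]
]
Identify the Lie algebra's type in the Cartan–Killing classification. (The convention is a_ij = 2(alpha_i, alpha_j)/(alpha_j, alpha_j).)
The matrix has rank 3 with 2's on the diagonal. Reading the off-diagonal entries as Dynkin edges (a single edge where a_ij = a_ji = -1; a double or triple edge where a_ij * a_ji = 2 or 3), the diagram is a chain of 3 nodes with a double edge at one end; the terminal node there is the unique long simple root (C_3). One simple-root ordering that puts it in standard form is (alpha_3, alpha_1, alpha_2). So the algebra is type C_3, i.e. sp(6).

C_3 (sp(6))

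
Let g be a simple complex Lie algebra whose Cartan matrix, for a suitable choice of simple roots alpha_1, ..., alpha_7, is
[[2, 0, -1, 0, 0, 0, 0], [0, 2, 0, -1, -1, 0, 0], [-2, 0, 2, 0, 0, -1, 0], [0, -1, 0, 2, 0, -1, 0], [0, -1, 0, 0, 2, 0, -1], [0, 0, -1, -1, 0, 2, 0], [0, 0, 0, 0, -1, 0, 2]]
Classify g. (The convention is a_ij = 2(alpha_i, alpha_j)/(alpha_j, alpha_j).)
B7

The matrix has rank 7 with 2's on the diagonal. Reading the off-diagonal entries as Dynkin edges (a single edge where a_ij = a_ji = -1; a double or triple edge where a_ij * a_ji = 2 or 3), the diagram is a chain of 7 nodes with a double edge at one end; the terminal node there is the unique short simple root (B_7). One simple-root ordering that puts it in standard form is (alpha_7, alpha_5, alpha_2, alpha_4, alpha_6, alpha_3, alpha_1). So the algebra is type B_7, i.e. so(15).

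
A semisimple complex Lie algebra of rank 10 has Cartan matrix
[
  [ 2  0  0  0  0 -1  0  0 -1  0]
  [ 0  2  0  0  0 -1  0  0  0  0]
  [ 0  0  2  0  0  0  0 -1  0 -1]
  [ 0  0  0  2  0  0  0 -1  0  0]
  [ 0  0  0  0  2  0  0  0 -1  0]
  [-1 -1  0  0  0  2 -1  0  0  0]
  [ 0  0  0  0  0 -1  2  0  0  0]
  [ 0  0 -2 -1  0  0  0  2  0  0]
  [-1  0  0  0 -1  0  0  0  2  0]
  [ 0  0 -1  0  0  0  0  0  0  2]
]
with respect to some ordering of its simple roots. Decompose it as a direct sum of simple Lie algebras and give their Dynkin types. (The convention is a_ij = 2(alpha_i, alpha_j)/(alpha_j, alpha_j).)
The diagram associated to this matrix has two connected components: the simple roots {alpha_1, alpha_2, alpha_5, alpha_6, alpha_7, alpha_9} form a chain of 4 nodes with a fork of two nodes at one end (D_6), and {alpha_3, alpha_4, alpha_8, alpha_10} form a chain of 4 nodes with a double edge between the middle two (F_4). A semisimple Lie algebra decomposes uniquely as the direct sum of simple ideals, one per connected component of its Dynkin diagram, so g ≅ D_6 ⊕ F_4 (dimension 66 + 52 = 118).

type D_6 + type F_4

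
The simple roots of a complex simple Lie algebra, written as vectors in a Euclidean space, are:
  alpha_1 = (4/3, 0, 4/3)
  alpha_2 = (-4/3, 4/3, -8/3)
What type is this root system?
Compute the Cartan integers a_ij = 2(alpha_i, alpha_j)/(alpha_j, alpha_j); the resulting 2x2 Cartan matrix is
[[2, -1], [-3, 2]].
The roots have two lengths (squared-length ratio 3:1); the short ones are alpha_{1}. The associated Dynkin diagram is two nodes joined by a triple edge (G_2), so the type is G_2.

type G_2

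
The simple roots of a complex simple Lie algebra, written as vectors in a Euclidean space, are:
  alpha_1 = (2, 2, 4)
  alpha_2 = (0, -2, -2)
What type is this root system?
G_2

Compute the Cartan integers a_ij = 2(alpha_i, alpha_j)/(alpha_j, alpha_j); the resulting 2x2 Cartan matrix is
[[2, -3], [-1, 2]].
The roots have two lengths (squared-length ratio 3:1); the short ones are alpha_{2}. The associated Dynkin diagram is two nodes joined by a triple edge (G_2), so the type is G_2.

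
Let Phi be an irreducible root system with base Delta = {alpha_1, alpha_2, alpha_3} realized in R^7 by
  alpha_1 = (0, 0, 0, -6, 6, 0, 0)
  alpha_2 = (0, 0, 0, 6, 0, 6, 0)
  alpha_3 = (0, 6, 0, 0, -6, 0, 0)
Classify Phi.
Compute the Cartan integers a_ij = 2(alpha_i, alpha_j)/(alpha_j, alpha_j); the resulting 3x3 Cartan matrix is
[[2, -1, -1], [-1, 2, 0], [-1, 0, 2]].
All simple roots have the same length, so the diagram is simply laced. The associated Dynkin diagram is a chain of 3 nodes with single edges (A_3), so the type is A_3 (the algebra sl(4)).

A_3 (sl(4))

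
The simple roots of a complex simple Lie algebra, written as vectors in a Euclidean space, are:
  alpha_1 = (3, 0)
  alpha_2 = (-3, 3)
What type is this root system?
B2

Compute the Cartan integers a_ij = 2(alpha_i, alpha_j)/(alpha_j, alpha_j); the resulting 2x2 Cartan matrix is
[[2, -1], [-2, 2]].
The roots have two lengths (squared-length ratio 2:1); the short ones are alpha_{1}. The associated Dynkin diagram is a chain of 2 nodes with a double edge at one end; the terminal node there is the unique short simple root (B_2), so the type is B_2 (the algebra so(5)).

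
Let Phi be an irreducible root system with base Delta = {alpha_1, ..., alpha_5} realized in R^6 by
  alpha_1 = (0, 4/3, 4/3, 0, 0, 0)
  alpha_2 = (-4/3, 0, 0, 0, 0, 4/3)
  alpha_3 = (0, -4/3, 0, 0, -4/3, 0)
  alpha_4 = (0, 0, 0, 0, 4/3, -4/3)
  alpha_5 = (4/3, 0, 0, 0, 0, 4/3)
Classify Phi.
Compute the Cartan integers a_ij = 2(alpha_i, alpha_j)/(alpha_j, alpha_j); the resulting 5x5 Cartan matrix is
[[2, 0, -1, 0, 0], [0, 2, 0, -1, 0], [-1, 0, 2, -1, 0], [0, -1, -1, 2, -1], [0, 0, 0, -1, 2]].
All simple roots have the same length, so the diagram is simply laced. The associated Dynkin diagram is a chain of 3 nodes with a fork of two nodes at one end (D_5), so the type is D_5 (the algebra so(10)).

D_5 (so(10))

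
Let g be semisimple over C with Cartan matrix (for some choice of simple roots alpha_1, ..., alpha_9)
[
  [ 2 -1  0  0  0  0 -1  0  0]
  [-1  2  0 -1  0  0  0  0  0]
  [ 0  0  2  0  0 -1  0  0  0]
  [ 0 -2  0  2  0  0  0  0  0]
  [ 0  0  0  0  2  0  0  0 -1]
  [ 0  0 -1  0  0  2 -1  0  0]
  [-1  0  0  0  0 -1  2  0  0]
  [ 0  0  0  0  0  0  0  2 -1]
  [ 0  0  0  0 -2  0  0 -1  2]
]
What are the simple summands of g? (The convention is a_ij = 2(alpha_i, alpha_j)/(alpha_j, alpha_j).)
The diagram associated to this matrix has two connected components: the simple roots {alpha_5, alpha_8, alpha_9} form a chain of 3 nodes with a double edge at one end; the terminal node there is the unique short simple root (B_3), and {alpha_1, alpha_2, alpha_3, alpha_4, alpha_6, alpha_7} form a chain of 6 nodes with a double edge at one end; the terminal node there is the unique long simple root (C_6). A semisimple Lie algebra decomposes uniquely as the direct sum of simple ideals, one per connected component of its Dynkin diagram, so g ≅ B_3 ⊕ C_6 (dimension 21 + 78 = 99).

type B_3 + type C_6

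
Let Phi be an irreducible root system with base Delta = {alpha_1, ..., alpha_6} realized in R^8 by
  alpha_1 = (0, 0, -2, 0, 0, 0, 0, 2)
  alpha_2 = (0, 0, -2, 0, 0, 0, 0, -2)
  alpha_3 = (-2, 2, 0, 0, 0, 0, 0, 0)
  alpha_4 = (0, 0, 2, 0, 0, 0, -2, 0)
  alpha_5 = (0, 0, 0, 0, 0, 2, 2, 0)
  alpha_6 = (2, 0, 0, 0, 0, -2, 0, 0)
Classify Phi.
D_6

Compute the Cartan integers a_ij = 2(alpha_i, alpha_j)/(alpha_j, alpha_j); the resulting 6x6 Cartan matrix is
[[2, 0, 0, -1, 0, 0], [0, 2, 0, -1, 0, 0], [0, 0, 2, 0, 0, -1], [-1, -1, 0, 2, -1, 0], [0, 0, 0, -1, 2, -1], [0, 0, -1, 0, -1, 2]].
All simple roots have the same length, so the diagram is simply laced. The associated Dynkin diagram is a chain of 4 nodes with a fork of two nodes at one end (D_6), so the type is D_6 (the algebra so(12)).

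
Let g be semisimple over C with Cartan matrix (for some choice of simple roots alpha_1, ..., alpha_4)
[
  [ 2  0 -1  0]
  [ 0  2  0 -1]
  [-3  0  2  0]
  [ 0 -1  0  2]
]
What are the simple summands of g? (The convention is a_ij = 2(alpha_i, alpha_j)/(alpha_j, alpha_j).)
The diagram associated to this matrix has two connected components: the simple roots {alpha_2, alpha_4} form a chain of 2 nodes with single edges (A_2), and {alpha_1, alpha_3} form two nodes joined by a triple edge (G_2). A semisimple Lie algebra decomposes uniquely as the direct sum of simple ideals, one per connected component of its Dynkin diagram, so g ≅ A_2 ⊕ G_2 (dimension 8 + 14 = 22).

type A_2 + type G_2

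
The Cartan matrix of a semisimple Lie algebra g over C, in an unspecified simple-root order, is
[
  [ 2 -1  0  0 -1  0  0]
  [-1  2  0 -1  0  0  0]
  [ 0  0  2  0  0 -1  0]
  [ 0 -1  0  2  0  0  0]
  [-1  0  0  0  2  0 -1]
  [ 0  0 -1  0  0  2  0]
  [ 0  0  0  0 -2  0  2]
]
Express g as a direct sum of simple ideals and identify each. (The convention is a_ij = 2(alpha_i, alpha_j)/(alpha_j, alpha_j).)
A2 ⊕ C5

The diagram associated to this matrix has two connected components: the simple roots {alpha_3, alpha_6} form a chain of 2 nodes with single edges (A_2), and {alpha_1, alpha_2, alpha_4, alpha_5, alpha_7} form a chain of 5 nodes with a double edge at one end; the terminal node there is the unique long simple root (C_5). A semisimple Lie algebra decomposes uniquely as the direct sum of simple ideals, one per connected component of its Dynkin diagram, so g ≅ A_2 ⊕ C_5 (dimension 8 + 55 = 63).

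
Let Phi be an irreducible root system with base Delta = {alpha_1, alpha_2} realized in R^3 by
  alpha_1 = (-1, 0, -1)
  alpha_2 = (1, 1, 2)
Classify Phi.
type G_2

Compute the Cartan integers a_ij = 2(alpha_i, alpha_j)/(alpha_j, alpha_j); the resulting 2x2 Cartan matrix is
[[2, -1], [-3, 2]].
The roots have two lengths (squared-length ratio 3:1); the short ones are alpha_{1}. The associated Dynkin diagram is two nodes joined by a triple edge (G_2), so the type is G_2.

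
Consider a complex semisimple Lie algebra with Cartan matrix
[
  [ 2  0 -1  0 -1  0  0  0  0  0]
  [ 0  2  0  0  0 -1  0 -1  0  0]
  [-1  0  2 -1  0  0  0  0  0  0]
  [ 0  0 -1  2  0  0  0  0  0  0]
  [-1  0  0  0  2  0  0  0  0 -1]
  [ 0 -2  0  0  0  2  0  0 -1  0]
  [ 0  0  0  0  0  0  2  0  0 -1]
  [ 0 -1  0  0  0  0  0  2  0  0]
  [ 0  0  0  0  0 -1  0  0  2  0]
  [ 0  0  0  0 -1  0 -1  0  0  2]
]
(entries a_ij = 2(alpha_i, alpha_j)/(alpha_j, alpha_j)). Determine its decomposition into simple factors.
A_6 (sl(7)) + F_4

The diagram associated to this matrix has two connected components: the simple roots {alpha_1, alpha_3, alpha_4, alpha_5, alpha_7, alpha_10} form a chain of 6 nodes with single edges (A_6), and {alpha_2, alpha_6, alpha_8, alpha_9} form a chain of 4 nodes with a double edge between the middle two (F_4). A semisimple Lie algebra decomposes uniquely as the direct sum of simple ideals, one per connected component of its Dynkin diagram, so g ≅ A_6 ⊕ F_4 (dimension 48 + 52 = 100).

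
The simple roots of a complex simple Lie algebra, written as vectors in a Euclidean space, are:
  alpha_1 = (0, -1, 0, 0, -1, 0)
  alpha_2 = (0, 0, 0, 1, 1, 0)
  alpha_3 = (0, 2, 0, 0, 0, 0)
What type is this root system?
C_3 (sp(6))

Compute the Cartan integers a_ij = 2(alpha_i, alpha_j)/(alpha_j, alpha_j); the resulting 3x3 Cartan matrix is
[[2, -1, -1], [-1, 2, 0], [-2, 0, 2]].
The roots have two lengths (squared-length ratio 2:1); the short ones are alpha_{1,2}. The associated Dynkin diagram is a chain of 3 nodes with a double edge at one end; the terminal node there is the unique long simple root (C_3), so the type is C_3 (the algebra sp(6)).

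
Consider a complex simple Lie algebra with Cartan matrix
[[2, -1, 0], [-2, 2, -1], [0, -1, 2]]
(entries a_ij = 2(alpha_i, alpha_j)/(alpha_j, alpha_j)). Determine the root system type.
B_3

The matrix has rank 3 with 2's on the diagonal. Reading the off-diagonal entries as Dynkin edges (a single edge where a_ij = a_ji = -1; a double or triple edge where a_ij * a_ji = 2 or 3), the diagram is a chain of 3 nodes with a double edge at one end; the terminal node there is the unique short simple root (B_3). One simple-root ordering that puts it in standard form is (alpha_3, alpha_2, alpha_1). So the algebra is type B_3, i.e. so(7).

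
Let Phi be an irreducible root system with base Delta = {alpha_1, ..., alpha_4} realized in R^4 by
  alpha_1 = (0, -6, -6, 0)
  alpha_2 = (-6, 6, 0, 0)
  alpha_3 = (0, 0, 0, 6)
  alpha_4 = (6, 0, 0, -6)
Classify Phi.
B_4 (so(9))

Compute the Cartan integers a_ij = 2(alpha_i, alpha_j)/(alpha_j, alpha_j); the resulting 4x4 Cartan matrix is
[[2, -1, 0, 0], [-1, 2, 0, -1], [0, 0, 2, -1], [0, -1, -2, 2]].
The roots have two lengths (squared-length ratio 2:1); the short ones are alpha_{3}. The associated Dynkin diagram is a chain of 4 nodes with a double edge at one end; the terminal node there is the unique short simple root (B_4), so the type is B_4 (the algebra so(9)).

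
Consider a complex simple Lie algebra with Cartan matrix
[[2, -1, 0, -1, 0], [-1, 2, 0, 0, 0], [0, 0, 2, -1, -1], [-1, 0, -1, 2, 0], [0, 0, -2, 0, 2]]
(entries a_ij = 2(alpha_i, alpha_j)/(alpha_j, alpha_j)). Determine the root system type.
The matrix has rank 5 with 2's on the diagonal. Reading the off-diagonal entries as Dynkin edges (a single edge where a_ij = a_ji = -1; a double or triple edge where a_ij * a_ji = 2 or 3), the diagram is a chain of 5 nodes with a double edge at one end; the terminal node there is the unique long simple root (C_5). One simple-root ordering that puts it in standard form is (alpha_2, alpha_1, alpha_4, alpha_3, alpha_5). So the algebra is type C_5, i.e. sp(10).

C_5 (sp(10))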